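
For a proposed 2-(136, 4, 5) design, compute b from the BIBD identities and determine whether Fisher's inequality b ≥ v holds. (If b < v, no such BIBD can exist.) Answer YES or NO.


b = λv(v − 1)/(k(k − 1)) = 5·136·135/(4·3) = 91800/12 = 7650.
Compare with v = 136: b ≥ v, so Fisher's inequality holds.

YES


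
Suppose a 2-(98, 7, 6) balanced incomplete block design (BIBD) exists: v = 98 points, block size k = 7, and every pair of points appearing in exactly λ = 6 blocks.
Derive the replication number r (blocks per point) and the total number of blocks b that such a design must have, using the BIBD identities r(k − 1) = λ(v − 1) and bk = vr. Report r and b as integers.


Any 2-(v, k, λ) BIBD satisfies two necessary conditions:
  (i)  Each point sits in r blocks, and counting incidences through any fixed point gives r(k − 1) = λ(v − 1), so r = λ(v − 1)/(k − 1).
  (ii) Total incidences bk = vr, so b = vr/k.
Step 1: r = λ(v − 1)/(k − 1) = 6·(98 − 1)/(7 − 1) = 6·97/6 = 582/6 = 97.
Step 2: b = vr/k = 98·97/7 = 9506/7 = 1358.
Check integrality: r = 97 ∈ Z ✓, b = 1358 ∈ Z ✓.
(These identities are necessary conditions: they determine r and b for any design with these parameters, but do not by themselves prove that one exists.)

r = 97, b = 1358.


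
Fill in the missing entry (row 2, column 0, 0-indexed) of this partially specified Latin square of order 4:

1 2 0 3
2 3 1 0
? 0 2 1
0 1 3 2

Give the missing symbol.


Row 2 contains symbols [0, 1, 2] — missing [3].
Column 0 contains symbols [0, 1, 2] — missing [3].
The missing symbol must appear in both missing sets; intersection = [3].
Therefore the hidden value is 3.

Missing value = 3.


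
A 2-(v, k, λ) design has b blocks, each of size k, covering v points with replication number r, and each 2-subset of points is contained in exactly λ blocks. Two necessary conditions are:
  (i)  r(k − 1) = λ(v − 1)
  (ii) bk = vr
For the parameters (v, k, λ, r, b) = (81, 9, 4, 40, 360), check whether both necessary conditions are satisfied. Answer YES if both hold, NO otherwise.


Condition (i): r(k − 1) = 40·8 = 320; λ(v − 1) = 4·80 = 320. Match? YES.
Condition (ii): bk = 360·9 = 3240; vr = 81·40 = 3240. Match? YES.
Both conditions hold? YES.

YES


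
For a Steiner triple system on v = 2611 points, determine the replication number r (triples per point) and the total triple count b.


An STS(v) is a 2-(v, 3, 1) BIBD: block size k = 3, λ = 1.
Replication: r(k − 1) = λ(v − 1) ⇒ r·2 = 2611 − 1 = 2610 ⇒ r = 1305.
Block count: b = v(v − 1)/6 = 2611·2610/6 = 6814710/6 = 1135785.

r = 1305, b = 1135785.


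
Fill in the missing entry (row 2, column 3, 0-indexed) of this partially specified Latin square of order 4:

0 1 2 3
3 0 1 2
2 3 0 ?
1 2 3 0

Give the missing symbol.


Row 2 contains symbols [0, 2, 3] — missing [1].
Column 3 contains symbols [0, 2, 3] — missing [1].
The missing symbol must appear in both missing sets; intersection = [1].
Therefore the hidden value is 1.

Missing value = 1.


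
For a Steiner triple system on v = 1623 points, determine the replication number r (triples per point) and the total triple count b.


An STS(v) is a 2-(v, 3, 1) BIBD: block size k = 3, λ = 1.
Replication: r(k − 1) = λ(v − 1) ⇒ r·2 = 1623 − 1 = 1622 ⇒ r = 811.
Block count: b = v(v − 1)/6 = 1623·1622/6 = 2632506/6 = 438751.

r = 811, b = 438751.


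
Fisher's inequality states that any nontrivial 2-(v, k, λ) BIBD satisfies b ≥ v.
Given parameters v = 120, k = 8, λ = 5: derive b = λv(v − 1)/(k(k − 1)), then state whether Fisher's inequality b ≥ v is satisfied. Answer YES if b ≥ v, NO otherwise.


b = λv(v − 1)/(k(k − 1)) = 5·120·119/(8·7) = 71400/56 = 1275.
Compare with v = 120: b ≥ v, so Fisher's inequality holds.

YES


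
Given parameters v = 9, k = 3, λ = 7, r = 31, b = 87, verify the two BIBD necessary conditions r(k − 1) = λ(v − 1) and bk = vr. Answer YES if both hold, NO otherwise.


Condition (i): r(k − 1) = 31·2 = 62; λ(v − 1) = 7·8 = 56. Match? NO.
Condition (ii): bk = 87·3 = 261; vr = 9·31 = 279. Match? NO.
Both conditions hold? NO.

NO


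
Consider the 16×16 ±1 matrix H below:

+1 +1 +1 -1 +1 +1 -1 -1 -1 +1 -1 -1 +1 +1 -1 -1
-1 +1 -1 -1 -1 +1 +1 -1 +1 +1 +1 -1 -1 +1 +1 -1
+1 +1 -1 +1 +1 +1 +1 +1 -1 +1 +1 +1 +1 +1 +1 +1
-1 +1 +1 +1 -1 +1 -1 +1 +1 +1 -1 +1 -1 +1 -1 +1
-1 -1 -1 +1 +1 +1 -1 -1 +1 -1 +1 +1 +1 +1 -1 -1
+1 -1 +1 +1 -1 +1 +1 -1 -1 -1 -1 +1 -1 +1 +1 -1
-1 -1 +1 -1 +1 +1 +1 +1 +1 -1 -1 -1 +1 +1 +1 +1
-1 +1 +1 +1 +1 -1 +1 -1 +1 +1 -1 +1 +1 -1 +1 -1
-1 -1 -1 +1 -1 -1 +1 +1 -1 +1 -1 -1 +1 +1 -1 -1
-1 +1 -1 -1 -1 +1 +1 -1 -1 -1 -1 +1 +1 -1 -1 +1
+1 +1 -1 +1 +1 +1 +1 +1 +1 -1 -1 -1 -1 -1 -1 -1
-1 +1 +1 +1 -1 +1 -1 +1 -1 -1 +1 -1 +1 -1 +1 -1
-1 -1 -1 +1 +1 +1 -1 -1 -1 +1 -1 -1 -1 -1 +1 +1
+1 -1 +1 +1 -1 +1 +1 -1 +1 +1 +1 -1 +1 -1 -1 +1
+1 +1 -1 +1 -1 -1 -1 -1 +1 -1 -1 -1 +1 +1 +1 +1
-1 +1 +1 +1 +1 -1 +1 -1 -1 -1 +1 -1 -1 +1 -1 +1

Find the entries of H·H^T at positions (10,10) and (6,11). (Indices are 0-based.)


Row 6 of H: [-1, -1, 1, -1, 1, 1, 1, 1, 1, -1, -1, -1, 1, 1, 1, 1].
Row 10 of H: [1, 1, -1, 1, 1, 1, 1, 1, 1, -1, -1, -1, -1, -1, -1, -1].
Row 11 of H: [-1, 1, 1, 1, -1, 1, -1, 1, -1, -1, 1, -1, 1, -1, 1, -1].
(H·H^T)[10][10] = Σ_j H[10][j]·H[10][j] = (1)² + (1)² + (-1)² + (1)² + (1)² + (1)² + (1)² + (1)² + (1)² + (-1)² + (-1)² + (-1)² + (-1)² + (-1)² + (-1)² + (-1)² = 1 + 1 + 1 + 1 + 1 + 1 + 1 + 1 + 1 + 1 + 1 + 1 + 1 + 1 + 1 + 1 = 16.
(H·H^T)[6][11] = Σ_j H[6][j]·H[11][j] = (-1)·(-1) + (-1)·(1) + (1)·(1) + (-1)·(1) + (1)·(-1) + (1)·(1) + (1)·(-1) + (1)·(1) + (1)·(-1) + (-1)·(-1) + (-1)·(1) + (-1)·(-1) + (1)·(1) + (1)·(-1) + (1)·(1) + (1)·(-1) = 1 + -1 + 1 + -1 + -1 + 1 + -1 + 1 + -1 + 1 + -1 + 1 + 1 + -1 + 1 + -1 = 0.
So rows 6 and 11 are orthogonal; the diagonal entry equals n = 16.

(10,10) entry = 16; (6,11) entry = 0.


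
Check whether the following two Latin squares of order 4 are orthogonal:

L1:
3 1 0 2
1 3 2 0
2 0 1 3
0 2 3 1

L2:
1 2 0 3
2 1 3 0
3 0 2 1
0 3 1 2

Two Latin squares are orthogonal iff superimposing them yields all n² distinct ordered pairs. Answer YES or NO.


Form the n² = 16 superimposed pairs (L1[i][j], L2[i][j]), row by row (rows and columns indexed from 0):
row 0: (3,1) (1,2) (0,0) (2,3)
row 1: (1,2) (3,1) (2,3) (0,0)
row 2: (2,3) (0,0) (1,2) (3,1)
row 3: (0,0) (2,3) (3,1) (1,2)
Orthogonality requires all 16 pairs distinct.
But the pair (1,2) repeats: cell (0,1) has L1 = 1, L2 = 2, and cell (1,0) has L1 = 1, L2 = 2.
A repeated pair means some other pair never occurs (only 4 distinct pairs out of 16), so the squares are not orthogonal.
Conclusion: NO.

NO


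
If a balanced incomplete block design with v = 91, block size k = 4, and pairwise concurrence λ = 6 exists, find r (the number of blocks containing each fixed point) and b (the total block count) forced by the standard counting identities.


Any 2-(v, k, λ) BIBD satisfies two necessary conditions:
  (i)  Each point sits in r blocks, and counting incidences through any fixed point gives r(k − 1) = λ(v − 1), so r = λ(v − 1)/(k − 1).
  (ii) Total incidences bk = vr, so b = vr/k.
Step 1: r = λ(v − 1)/(k − 1) = 6·(91 − 1)/(4 − 1) = 6·90/3 = 540/3 = 180.
Step 2: b = vr/k = 91·180/4 = 16380/4 = 4095.
Check integrality: r = 180 ∈ Z ✓, b = 4095 ∈ Z ✓.
(These identities are necessary conditions: they determine r and b for any design with these parameters, but do not by themselves prove that one exists.)

r = 180, b = 4095.


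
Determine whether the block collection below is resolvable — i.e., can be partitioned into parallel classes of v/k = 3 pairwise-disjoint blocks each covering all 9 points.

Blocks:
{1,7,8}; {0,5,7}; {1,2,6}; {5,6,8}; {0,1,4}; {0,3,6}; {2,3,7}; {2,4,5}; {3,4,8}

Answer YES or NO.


v = 9, block size k = 3, number of blocks = 9.
For resolvability, blocks must partition into parallel classes of size v/k = 3.
Total blocks must therefore be a multiple of 3: 9 = 3·3 + 0 ⇒ divisible ✓.
Greedy packing gives 3 candidate class(es). Each should be a full parallel class (size 3, covers all 9 points).
  Class 1 (3 blocks): {1,7,8}; {0,3,6}; {2,4,5}. Points covered: [0, 1, 2, 3, 4, 5, 6, 7, 8].
  Class 2 (3 blocks): {0,5,7}; {1,2,6}; {3,4,8}. Points covered: [0, 1, 2, 3, 4, 5, 6, 7, 8].
  Class 3 (3 blocks): {5,6,8}; {0,1,4}; {2,3,7}. Points covered: [0, 1, 2, 3, 4, 5, 6, 7, 8].
All classes full (size 3)? YES. All classes cover every point? YES.
Resolvable? YES.

YES


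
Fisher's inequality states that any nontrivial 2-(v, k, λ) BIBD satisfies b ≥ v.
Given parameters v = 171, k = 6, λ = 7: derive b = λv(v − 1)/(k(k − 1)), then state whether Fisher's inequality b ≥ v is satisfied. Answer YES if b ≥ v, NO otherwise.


b = λv(v − 1)/(k(k − 1)) = 7·171·170/(6·5) = 203490/30 = 6783.
Compare with v = 171: b ≥ v, so Fisher's inequality holds.

YES


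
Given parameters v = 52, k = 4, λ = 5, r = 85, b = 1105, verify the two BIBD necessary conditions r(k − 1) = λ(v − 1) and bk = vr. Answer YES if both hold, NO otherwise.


Condition (i): r(k − 1) = 85·3 = 255; λ(v − 1) = 5·51 = 255. Match? YES.
Condition (ii): bk = 1105·4 = 4420; vr = 52·85 = 4420. Match? YES.
Both conditions hold? YES.

YES


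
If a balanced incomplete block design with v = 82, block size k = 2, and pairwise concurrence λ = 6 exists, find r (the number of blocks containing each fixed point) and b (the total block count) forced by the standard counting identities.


Any 2-(v, k, λ) BIBD satisfies two necessary conditions:
  (i)  Each point sits in r blocks, and counting incidences through any fixed point gives r(k − 1) = λ(v − 1), so r = λ(v − 1)/(k − 1).
  (ii) Total incidences bk = vr, so b = vr/k.
Step 1: r = λ(v − 1)/(k − 1) = 6·(82 − 1)/(2 − 1) = 6·81/1 = 486/1 = 486.
Step 2: b = vr/k = 82·486/2 = 39852/2 = 19926.
Check integrality: r = 486 ∈ Z ✓, b = 19926 ∈ Z ✓.
(These identities are necessary conditions: they determine r and b for any design with these parameters, but do not by themselves prove that one exists.)

r = 486, b = 19926.


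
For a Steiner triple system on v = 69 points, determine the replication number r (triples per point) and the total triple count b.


An STS(v) is a 2-(v, 3, 1) BIBD: block size k = 3, λ = 1.
Replication: r(k − 1) = λ(v − 1) ⇒ r·2 = 69 − 1 = 68 ⇒ r = 34.
Block count: bk = vr ⇒ b·3 = 69·34 = 2346 ⇒ b = 782.

r = 34, b = 782.


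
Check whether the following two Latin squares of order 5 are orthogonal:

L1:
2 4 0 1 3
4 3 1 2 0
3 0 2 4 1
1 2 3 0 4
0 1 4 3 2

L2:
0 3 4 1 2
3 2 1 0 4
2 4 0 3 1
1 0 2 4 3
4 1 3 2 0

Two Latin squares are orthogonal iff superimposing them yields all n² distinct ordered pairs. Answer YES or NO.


Form the n² = 25 superimposed pairs (L1[i][j], L2[i][j]), row by row (rows and columns indexed from 0):
row 0: (2,0) (4,3) (0,4) (1,1) (3,2)
row 1: (4,3) (3,2) (1,1) (2,0) (0,4)
row 2: (3,2) (0,4) (2,0) (4,3) (1,1)
row 3: (1,1) (2,0) (3,2) (0,4) (4,3)
row 4: (0,4) (1,1) (4,3) (3,2) (2,0)
Orthogonality requires all 25 pairs distinct.
But the pair (4,3) repeats: cell (0,1) has L1 = 4, L2 = 3, and cell (1,0) has L1 = 4, L2 = 3.
A repeated pair means some other pair never occurs (only 5 distinct pairs out of 25), so the squares are not orthogonal.
Conclusion: NO.

NO


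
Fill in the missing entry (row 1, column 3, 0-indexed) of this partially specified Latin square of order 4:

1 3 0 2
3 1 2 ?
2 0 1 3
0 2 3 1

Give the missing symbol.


Row 1 contains symbols [1, 2, 3] — missing [0].
Column 3 contains symbols [1, 2, 3] — missing [0].
The missing symbol must appear in both missing sets; intersection = [0].
Therefore the hidden value is 0.

Missing value = 0.


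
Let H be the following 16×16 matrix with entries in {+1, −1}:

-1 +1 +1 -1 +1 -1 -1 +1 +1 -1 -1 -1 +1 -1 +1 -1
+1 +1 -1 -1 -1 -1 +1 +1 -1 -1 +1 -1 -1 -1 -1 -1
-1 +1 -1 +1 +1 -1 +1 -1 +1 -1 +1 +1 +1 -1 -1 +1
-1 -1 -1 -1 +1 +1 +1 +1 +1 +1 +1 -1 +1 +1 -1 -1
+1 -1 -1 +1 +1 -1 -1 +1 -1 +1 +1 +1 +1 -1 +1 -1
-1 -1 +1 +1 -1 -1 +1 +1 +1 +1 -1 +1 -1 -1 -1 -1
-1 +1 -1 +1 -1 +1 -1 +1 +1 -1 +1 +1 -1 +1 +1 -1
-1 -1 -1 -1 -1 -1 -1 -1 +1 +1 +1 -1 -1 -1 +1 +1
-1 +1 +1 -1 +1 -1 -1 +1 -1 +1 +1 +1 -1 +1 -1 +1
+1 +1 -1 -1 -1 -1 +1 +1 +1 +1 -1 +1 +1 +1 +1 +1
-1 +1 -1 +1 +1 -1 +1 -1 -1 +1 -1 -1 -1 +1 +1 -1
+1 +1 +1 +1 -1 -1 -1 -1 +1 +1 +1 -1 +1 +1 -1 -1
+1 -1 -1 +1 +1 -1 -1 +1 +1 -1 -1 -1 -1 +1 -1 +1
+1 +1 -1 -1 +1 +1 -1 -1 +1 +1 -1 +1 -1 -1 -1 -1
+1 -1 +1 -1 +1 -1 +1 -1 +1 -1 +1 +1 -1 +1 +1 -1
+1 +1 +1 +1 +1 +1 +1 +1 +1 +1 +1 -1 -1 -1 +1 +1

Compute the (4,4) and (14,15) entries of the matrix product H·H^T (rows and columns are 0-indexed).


Row 4 of H: [1, -1, -1, 1, 1, -1, -1, 1, -1, 1, 1, 1, 1, -1, 1, -1].
Row 14 of H: [1, -1, 1, -1, 1, -1, 1, -1, 1, -1, 1, 1, -1, 1, 1, -1].
Row 15 of H: [1, 1, 1, 1, 1, 1, 1, 1, 1, 1, 1, -1, -1, -1, 1, 1].
(H·H^T)[4][4] = Σ_j H[4][j]·H[4][j] = (1)² + (-1)² + (-1)² + (1)² + (1)² + (-1)² + (-1)² + (1)² + (-1)² + (1)² + (1)² + (1)² + (1)² + (-1)² + (1)² + (-1)² = 1 + 1 + 1 + 1 + 1 + 1 + 1 + 1 + 1 + 1 + 1 + 1 + 1 + 1 + 1 + 1 = 16.
(H·H^T)[14][15] = Σ_j H[14][j]·H[15][j] = (1)·(1) + (-1)·(1) + (1)·(1) + (-1)·(1) + (1)·(1) + (-1)·(1) + (1)·(1) + (-1)·(1) + (1)·(1) + (-1)·(1) + (1)·(1) + (1)·(-1) + (-1)·(-1) + (1)·(-1) + (1)·(1) + (-1)·(1) = 1 + -1 + 1 + -1 + 1 + -1 + 1 + -1 + 1 + -1 + 1 + -1 + 1 + -1 + 1 + -1 = 0.
So rows 14 and 15 are orthogonal; the diagonal entry equals n = 16.

(4,4) entry = 16; (14,15) entry = 0.


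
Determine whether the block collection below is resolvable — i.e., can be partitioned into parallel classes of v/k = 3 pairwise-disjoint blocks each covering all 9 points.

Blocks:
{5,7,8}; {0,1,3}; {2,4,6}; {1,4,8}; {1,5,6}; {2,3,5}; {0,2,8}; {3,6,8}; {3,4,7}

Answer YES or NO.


v = 9, block size k = 3, number of blocks = 9.
For resolvability, blocks must partition into parallel classes of size v/k = 3.
Total blocks must therefore be a multiple of 3: 9 = 3·3 + 0 ⇒ divisible ✓.
Consider block {1,4,8}. The only other block(s) in the collection disjoint from it are {2,3,5} — just 1 block(s). Any parallel class containing {1,4,8} would need 2 other blocks each disjoint from it, so no parallel class of size 3 can contain {1,4,8}.
Since every block must belong to some parallel class in a resolution, the collection cannot be partitioned into parallel classes.
Resolvable? NO.

NO


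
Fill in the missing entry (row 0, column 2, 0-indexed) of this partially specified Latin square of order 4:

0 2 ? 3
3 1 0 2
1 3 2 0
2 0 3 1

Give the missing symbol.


Row 0 contains symbols [0, 2, 3] — missing [1].
Column 2 contains symbols [0, 2, 3] — missing [1].
The missing symbol must appear in both missing sets; intersection = [1].
Therefore the hidden value is 1.

Missing value = 1.


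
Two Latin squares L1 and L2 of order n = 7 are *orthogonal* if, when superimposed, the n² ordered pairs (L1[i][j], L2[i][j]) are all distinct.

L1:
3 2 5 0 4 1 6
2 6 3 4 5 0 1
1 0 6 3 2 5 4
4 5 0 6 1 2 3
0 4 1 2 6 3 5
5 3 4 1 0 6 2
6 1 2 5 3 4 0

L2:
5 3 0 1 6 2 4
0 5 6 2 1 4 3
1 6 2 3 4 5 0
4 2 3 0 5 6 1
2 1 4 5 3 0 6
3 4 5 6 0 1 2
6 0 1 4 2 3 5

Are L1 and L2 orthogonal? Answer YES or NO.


Form the n² = 49 superimposed pairs (L1[i][j], L2[i][j]), row by row (rows and columns indexed from 0):
row 0: (3,5) (2,3) (5,0) (0,1) (4,6) (1,2) (6,4)
row 1: (2,0) (6,5) (3,6) (4,2) (5,1) (0,4) (1,3)
row 2: (1,1) (0,6) (6,2) (3,3) (2,4) (5,5) (4,0)
row 3: (4,4) (5,2) (0,3) (6,0) (1,5) (2,6) (3,1)
row 4: (0,2) (4,1) (1,4) (2,5) (6,3) (3,0) (5,6)
row 5: (5,3) (3,4) (4,5) (1,6) (0,0) (6,1) (2,2)
row 6: (6,6) (1,0) (2,1) (5,4) (3,2) (4,3) (0,5)
Orthogonality requires all 49 pairs distinct.
Check by first coordinate: for each symbol s of L1, list the L2 entries in the n cells where L1 = s; they must all differ.
  L1 = 0: L2 entries (in reading order) 1, 4, 6, 3, 2, 0, 5 — all 7 distinct ✓
  L1 = 1: L2 entries (in reading order) 2, 3, 1, 5, 4, 6, 0 — all 7 distinct ✓
  L1 = 2: L2 entries (in reading order) 3, 0, 4, 6, 5, 2, 1 — all 7 distinct ✓
  L1 = 3: L2 entries (in reading order) 5, 6, 3, 1, 0, 4, 2 — all 7 distinct ✓
  L1 = 4: L2 entries (in reading order) 6, 2, 0, 4, 1, 5, 3 — all 7 distinct ✓
  L1 = 5: L2 entries (in reading order) 0, 1, 5, 2, 6, 3, 4 — all 7 distinct ✓
  L1 = 6: L2 entries (in reading order) 4, 5, 2, 0, 3, 1, 6 — all 7 distinct ✓
Every symbol of L1 meets every symbol of L2 exactly once, so all 49 pairs are distinct (49 of 49).
Conclusion: YES.

YES


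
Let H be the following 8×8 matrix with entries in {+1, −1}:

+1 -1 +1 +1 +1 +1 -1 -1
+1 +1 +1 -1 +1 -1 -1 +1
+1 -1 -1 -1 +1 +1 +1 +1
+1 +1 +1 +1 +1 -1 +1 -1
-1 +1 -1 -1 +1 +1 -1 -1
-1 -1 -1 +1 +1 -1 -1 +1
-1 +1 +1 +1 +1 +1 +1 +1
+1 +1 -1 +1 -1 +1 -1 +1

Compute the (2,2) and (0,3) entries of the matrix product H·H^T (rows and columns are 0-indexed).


Row 0 of H: [1, -1, 1, 1, 1, 1, -1, -1].
Row 2 of H: [1, -1, -1, -1, 1, 1, 1, 1].
Row 3 of H: [1, 1, 1, 1, 1, -1, 1, -1].
(H·H^T)[2][2] = Σ_j H[2][j]·H[2][j] = (1)² + (-1)² + (-1)² + (-1)² + (1)² + (1)² + (1)² + (1)² = 1 + 1 + 1 + 1 + 1 + 1 + 1 + 1 = 8.
(H·H^T)[0][3] = Σ_j H[0][j]·H[3][j] = (1)·(1) + (-1)·(1) + (1)·(1) + (1)·(1) + (1)·(1) + (1)·(-1) + (-1)·(1) + (-1)·(-1) = 1 + -1 + 1 + 1 + 1 + -1 + -1 + 1 = 2.
Rows 0 and 3 are not orthogonal (dot product = 2 ≠ 0), so H is not a Hadamard matrix.

(2,2) entry = 8; (0,3) entry = 2.


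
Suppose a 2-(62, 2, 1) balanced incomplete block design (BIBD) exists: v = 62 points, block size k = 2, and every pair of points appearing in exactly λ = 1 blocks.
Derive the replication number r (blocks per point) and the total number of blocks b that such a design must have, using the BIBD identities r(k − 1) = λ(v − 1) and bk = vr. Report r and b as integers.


Any 2-(v, k, λ) BIBD satisfies two necessary conditions:
  (i)  Each point sits in r blocks, and counting incidences through any fixed point gives r(k − 1) = λ(v − 1), so r = λ(v − 1)/(k − 1).
  (ii) Total incidences bk = vr, so b = vr/k.
Step 1: r = λ(v − 1)/(k − 1) = 1·(62 − 1)/(2 − 1) = 1·61/1 = 61/1 = 61.
Step 2: b = vr/k = 62·61/2 = 3782/2 = 1891.
Check integrality: r = 61 ∈ Z ✓, b = 1891 ∈ Z ✓.
(These identities are necessary conditions: they determine r and b for any design with these parameters, but do not by themselves prove that one exists.)

r = 61, b = 1891.


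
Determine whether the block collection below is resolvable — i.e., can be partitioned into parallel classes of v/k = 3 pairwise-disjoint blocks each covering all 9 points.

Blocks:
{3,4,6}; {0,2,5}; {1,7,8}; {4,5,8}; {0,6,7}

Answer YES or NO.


v = 9, block size k = 3, number of blocks = 5.
For resolvability, blocks must partition into parallel classes of size v/k = 3.
Total blocks must therefore be a multiple of 3: 5 = 3·1 + 2 ⇒ not divisible ✗.
Resolvable? NO.

NO


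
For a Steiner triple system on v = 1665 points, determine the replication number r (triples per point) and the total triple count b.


An STS(v) is a 2-(v, 3, 1) BIBD: block size k = 3, λ = 1.
Replication: r(k − 1) = λ(v − 1) ⇒ r·2 = 1665 − 1 = 1664 ⇒ r = 832.
Block count: b = v(v − 1)/6 = 1665·1664/6 = 2770560/6 = 461760.
(Check via bk = vr: 461760·3 = 1385280 = 1665·832 = 1385280 ✓.)

r = 832, b = 461760.


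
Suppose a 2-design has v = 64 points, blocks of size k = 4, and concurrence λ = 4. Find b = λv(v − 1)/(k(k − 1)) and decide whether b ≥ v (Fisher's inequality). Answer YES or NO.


r = λ(v − 1)/(k − 1) = 4·63/3 = 84.
b = vr/k = 64·84/4 = 1344.
Fisher's inequality: b ≥ v ⇔ 1344 ≥ 64? YES.

YES


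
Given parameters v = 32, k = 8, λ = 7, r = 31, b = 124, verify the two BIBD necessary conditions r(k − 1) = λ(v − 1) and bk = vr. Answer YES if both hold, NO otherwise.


Condition (i): r(k − 1) = 31·7 = 217; λ(v − 1) = 7·31 = 217. Match? YES.
Condition (ii): bk = 124·8 = 992; vr = 32·31 = 992. Match? YES.
Both conditions hold? YES.

YES


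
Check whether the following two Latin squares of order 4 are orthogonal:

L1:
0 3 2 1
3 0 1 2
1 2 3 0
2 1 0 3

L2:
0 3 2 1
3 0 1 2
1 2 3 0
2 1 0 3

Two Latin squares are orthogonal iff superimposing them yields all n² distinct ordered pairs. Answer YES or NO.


Form the n² = 16 superimposed pairs (L1[i][j], L2[i][j]), row by row (rows and columns indexed from 0):
row 0: (0,0) (3,3) (2,2) (1,1)
row 1: (3,3) (0,0) (1,1) (2,2)
row 2: (1,1) (2,2) (3,3) (0,0)
row 3: (2,2) (1,1) (0,0) (3,3)
Orthogonality requires all 16 pairs distinct.
But the pair (3,3) repeats: cell (0,1) has L1 = 3, L2 = 3, and cell (1,0) has L1 = 3, L2 = 3.
A repeated pair means some other pair never occurs (only 4 distinct pairs out of 16), so the squares are not orthogonal.
Conclusion: NO.

NO


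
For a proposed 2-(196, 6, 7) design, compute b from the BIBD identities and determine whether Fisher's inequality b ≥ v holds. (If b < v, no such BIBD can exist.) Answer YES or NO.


r = λ(v − 1)/(k − 1) = 7·195/5 = 273.
b = vr/k = 196·273/6 = 8918.
Fisher's inequality: b ≥ v ⇔ 8918 ≥ 196? YES.

YES


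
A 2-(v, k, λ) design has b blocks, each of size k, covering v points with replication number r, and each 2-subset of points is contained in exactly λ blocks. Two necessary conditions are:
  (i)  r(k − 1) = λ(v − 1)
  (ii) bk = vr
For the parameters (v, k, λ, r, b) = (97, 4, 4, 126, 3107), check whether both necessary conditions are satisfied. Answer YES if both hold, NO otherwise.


Condition (i): r(k − 1) = 126·3 = 378; λ(v − 1) = 4·96 = 384. Match? NO.
Condition (ii): bk = 3107·4 = 12428; vr = 97·126 = 12222. Match? NO.
Both conditions hold? NO.

NO


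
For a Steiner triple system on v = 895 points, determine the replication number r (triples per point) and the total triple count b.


An STS(v) is a 2-(v, 3, 1) BIBD: block size k = 3, λ = 1.
Replication: r(k − 1) = λ(v − 1) ⇒ r·2 = 895 − 1 = 894 ⇒ r = 447.
Block count: bk = vr ⇒ b·3 = 895·447 = 400065 ⇒ b = 133355.

r = 447, b = 133355.


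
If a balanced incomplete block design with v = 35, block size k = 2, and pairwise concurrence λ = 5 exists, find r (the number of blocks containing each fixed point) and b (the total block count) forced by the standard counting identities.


Any 2-(v, k, λ) BIBD satisfies two necessary conditions:
  (i)  Each point sits in r blocks, and counting incidences through any fixed point gives r(k − 1) = λ(v − 1), so r = λ(v − 1)/(k − 1).
  (ii) Total incidences bk = vr, so b = vr/k.
Step 1: r = λ(v − 1)/(k − 1) = 5·(35 − 1)/(2 − 1) = 5·34/1 = 170/1 = 170.
Step 2: b = vr/k = 35·170/2 = 5950/2 = 2975.
Check integrality: r = 170 ∈ Z ✓, b = 2975 ∈ Z ✓.
(These identities are necessary conditions: they determine r and b for any design with these parameters, but do not by themselves prove that one exists.)

r = 170, b = 2975.


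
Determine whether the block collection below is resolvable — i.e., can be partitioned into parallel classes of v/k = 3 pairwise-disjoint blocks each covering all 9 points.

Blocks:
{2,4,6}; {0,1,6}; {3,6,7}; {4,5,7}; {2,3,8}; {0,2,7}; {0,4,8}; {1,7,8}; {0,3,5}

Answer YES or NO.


v = 9, block size k = 3, number of blocks = 9.
For resolvability, blocks must partition into parallel classes of size v/k = 3.
Total blocks must therefore be a multiple of 3: 9 = 3·3 + 0 ⇒ divisible ✓.
Consider block {3,6,7}. The only other block(s) in the collection disjoint from it are {0,4,8} — just 1 block(s). Any parallel class containing {3,6,7} would need 2 other blocks each disjoint from it, so no parallel class of size 3 can contain {3,6,7}.
Since every block must belong to some parallel class in a resolution, the collection cannot be partitioned into parallel classes.
Resolvable? NO.

NO


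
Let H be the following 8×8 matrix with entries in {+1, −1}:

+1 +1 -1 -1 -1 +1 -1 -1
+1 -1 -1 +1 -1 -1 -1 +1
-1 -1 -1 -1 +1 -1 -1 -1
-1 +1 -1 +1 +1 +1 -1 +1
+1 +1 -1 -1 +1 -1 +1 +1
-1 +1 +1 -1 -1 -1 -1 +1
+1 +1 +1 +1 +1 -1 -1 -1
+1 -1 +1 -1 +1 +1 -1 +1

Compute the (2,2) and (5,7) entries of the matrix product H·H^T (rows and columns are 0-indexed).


Row 2 of H: [-1, -1, -1, -1, 1, -1, -1, -1].
Row 5 of H: [-1, 1, 1, -1, -1, -1, -1, 1].
Row 7 of H: [1, -1, 1, -1, 1, 1, -1, 1].
(H·H^T)[2][2] = Σ_j H[2][j]·H[2][j] = (-1)² + (-1)² + (-1)² + (-1)² + (1)² + (-1)² + (-1)² + (-1)² = 1 + 1 + 1 + 1 + 1 + 1 + 1 + 1 = 8.
(H·H^T)[5][7] = Σ_j H[5][j]·H[7][j] = (-1)·(1) + (1)·(-1) + (1)·(1) + (-1)·(-1) + (-1)·(1) + (-1)·(1) + (-1)·(-1) + (1)·(1) = -1 + -1 + 1 + 1 + -1 + -1 + 1 + 1 = 0.
So rows 5 and 7 are orthogonal; the diagonal entry equals n = 8.

(2,2) entry = 8; (5,7) entry = 0.


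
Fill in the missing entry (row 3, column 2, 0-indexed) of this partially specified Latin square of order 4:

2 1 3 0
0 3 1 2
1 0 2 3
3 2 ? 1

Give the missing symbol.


Row 3 contains symbols [1, 2, 3] — missing [0].
Column 2 contains symbols [1, 2, 3] — missing [0].
The missing symbol must appear in both missing sets; intersection = [0].
Therefore the hidden value is 0.

Missing value = 0.


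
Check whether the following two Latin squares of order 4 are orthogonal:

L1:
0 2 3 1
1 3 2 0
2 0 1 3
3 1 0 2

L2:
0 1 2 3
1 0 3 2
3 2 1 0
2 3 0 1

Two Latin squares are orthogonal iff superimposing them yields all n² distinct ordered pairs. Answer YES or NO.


Form the n² = 16 superimposed pairs (L1[i][j], L2[i][j]), row by row (rows and columns indexed from 0):
row 0: (0,0) (2,1) (3,2) (1,3)
row 1: (1,1) (3,0) (2,3) (0,2)
row 2: (2,3) (0,2) (1,1) (3,0)
row 3: (3,2) (1,3) (0,0) (2,1)
Orthogonality requires all 16 pairs distinct.
But the pair (2,3) repeats: cell (1,2) has L1 = 2, L2 = 3, and cell (2,0) has L1 = 2, L2 = 3.
A repeated pair means some other pair never occurs (only 8 distinct pairs out of 16), so the squares are not orthogonal.
Conclusion: NO.

NO


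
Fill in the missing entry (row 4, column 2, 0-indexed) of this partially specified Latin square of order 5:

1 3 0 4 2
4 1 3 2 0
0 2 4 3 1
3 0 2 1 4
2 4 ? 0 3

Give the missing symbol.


Row 4 contains symbols [0, 2, 3, 4] — missing [1].
Column 2 contains symbols [0, 2, 3, 4] — missing [1].
The missing symbol must appear in both missing sets; intersection = [1].
Therefore the hidden value is 1.

Missing value = 1.


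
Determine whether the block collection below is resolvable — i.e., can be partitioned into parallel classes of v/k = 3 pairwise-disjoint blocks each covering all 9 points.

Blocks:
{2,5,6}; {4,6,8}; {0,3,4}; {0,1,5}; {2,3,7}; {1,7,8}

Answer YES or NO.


v = 9, block size k = 3, number of blocks = 6.
For resolvability, blocks must partition into parallel classes of size v/k = 3.
Total blocks must therefore be a multiple of 3: 6 = 3·2 + 0 ⇒ divisible ✓.
Greedy packing gives 2 candidate class(es). Each should be a full parallel class (size 3, covers all 9 points).
  Class 1 (3 blocks): {2,5,6}; {0,3,4}; {1,7,8}. Points covered: [0, 1, 2, 3, 4, 5, 6, 7, 8].
  Class 2 (3 blocks): {4,6,8}; {0,1,5}; {2,3,7}. Points covered: [0, 1, 2, 3, 4, 5, 6, 7, 8].
All classes full (size 3)? YES. All classes cover every point? YES.
Resolvable? YES.

YES


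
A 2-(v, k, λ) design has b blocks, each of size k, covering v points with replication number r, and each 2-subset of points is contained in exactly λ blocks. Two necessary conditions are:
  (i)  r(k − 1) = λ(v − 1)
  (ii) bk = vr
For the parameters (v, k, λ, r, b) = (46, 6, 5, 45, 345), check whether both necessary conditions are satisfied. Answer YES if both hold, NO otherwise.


Condition (i): r(k − 1) = 45·5 = 225; λ(v − 1) = 5·45 = 225. Match? YES.
Condition (ii): bk = 345·6 = 2070; vr = 46·45 = 2070. Match? YES.
Both conditions hold? YES.

YES


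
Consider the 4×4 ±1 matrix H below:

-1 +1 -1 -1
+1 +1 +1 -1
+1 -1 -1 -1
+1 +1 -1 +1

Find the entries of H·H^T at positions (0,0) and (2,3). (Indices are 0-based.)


Row 0 of H: [-1, 1, -1, -1].
Row 2 of H: [1, -1, -1, -1].
Row 3 of H: [1, 1, -1, 1].
(H·H^T)[0][0] = Σ_j H[0][j]·H[0][j] = (-1)² + (1)² + (-1)² + (-1)² = 1 + 1 + 1 + 1 = 4.
(H·H^T)[2][3] = Σ_j H[2][j]·H[3][j] = (1)·(1) + (-1)·(1) + (-1)·(-1) + (-1)·(1) = 1 + -1 + 1 + -1 = 0.
So rows 2 and 3 are orthogonal; the diagonal entry equals n = 4.

(0,0) entry = 4; (2,3) entry = 0.


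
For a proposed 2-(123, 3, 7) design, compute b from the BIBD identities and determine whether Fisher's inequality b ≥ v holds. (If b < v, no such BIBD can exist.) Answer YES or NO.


b = λv(v − 1)/(k(k − 1)) = 7·123·122/(3·2) = 105042/6 = 17507.
Compare with v = 123: b ≥ v, so Fisher's inequality holds.

YES


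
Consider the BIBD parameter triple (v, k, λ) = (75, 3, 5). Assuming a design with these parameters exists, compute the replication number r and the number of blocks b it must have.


Any 2-(v, k, λ) BIBD satisfies two necessary conditions:
  (i)  Each point sits in r blocks, and counting incidences through any fixed point gives r(k − 1) = λ(v − 1), so r = λ(v − 1)/(k − 1).
  (ii) Total incidences bk = vr, so b = vr/k.
Step 1: r = λ(v − 1)/(k − 1) = 5·(75 − 1)/(3 − 1) = 5·74/2 = 370/2 = 185.
Step 2: b = vr/k = 75·185/3 = 13875/3 = 4625.
Check integrality: r = 185 ∈ Z ✓, b = 4625 ∈ Z ✓.
(These identities are necessary conditions: they determine r and b for any design with these parameters, but do not by themselves prove that one exists.)

r = 185, b = 4625.


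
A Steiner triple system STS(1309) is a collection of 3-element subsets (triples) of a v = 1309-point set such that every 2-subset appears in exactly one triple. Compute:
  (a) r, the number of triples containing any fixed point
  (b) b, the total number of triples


An STS(v) is a 2-(v, 3, 1) BIBD: block size k = 3, λ = 1.
Replication: r(k − 1) = λ(v − 1) ⇒ r·2 = 1309 − 1 = 1308 ⇒ r = 654.
Block count: bk = vr ⇒ b·3 = 1309·654 = 856086 ⇒ b = 285362.

r = 654, b = 285362.


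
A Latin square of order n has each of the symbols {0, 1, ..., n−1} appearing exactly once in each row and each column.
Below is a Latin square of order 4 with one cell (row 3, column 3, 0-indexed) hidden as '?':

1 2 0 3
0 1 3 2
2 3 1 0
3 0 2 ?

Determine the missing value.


Row 3 contains symbols [0, 2, 3] — missing [1].
Column 3 contains symbols [0, 2, 3] — missing [1].
The missing symbol must appear in both missing sets; intersection = [1].
Therefore the hidden value is 1.

Missing value = 1.


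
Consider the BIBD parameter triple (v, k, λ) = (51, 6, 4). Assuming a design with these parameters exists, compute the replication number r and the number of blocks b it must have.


Any 2-(v, k, λ) BIBD satisfies two necessary conditions:
  (i)  Each point sits in r blocks, and counting incidences through any fixed point gives r(k − 1) = λ(v − 1), so r = λ(v − 1)/(k − 1).
  (ii) Total incidences bk = vr, so b = vr/k.
Step 1: r = λ(v − 1)/(k − 1) = 4·(51 − 1)/(6 − 1) = 4·50/5 = 200/5 = 40.
Step 2: b = vr/k = 51·40/6 = 2040/6 = 340.
Check integrality: r = 40 ∈ Z ✓, b = 340 ∈ Z ✓.
(These identities are necessary conditions: they determine r and b for any design with these parameters, but do not by themselves prove that one exists.)

r = 40, b = 340.


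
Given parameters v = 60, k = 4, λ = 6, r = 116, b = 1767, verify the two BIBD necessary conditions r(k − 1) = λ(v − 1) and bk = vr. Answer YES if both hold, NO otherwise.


Condition (i): r(k − 1) = 116·3 = 348; λ(v − 1) = 6·59 = 354. Match? NO.
Condition (ii): bk = 1767·4 = 7068; vr = 60·116 = 6960. Match? NO.
Both conditions hold? NO.

NO


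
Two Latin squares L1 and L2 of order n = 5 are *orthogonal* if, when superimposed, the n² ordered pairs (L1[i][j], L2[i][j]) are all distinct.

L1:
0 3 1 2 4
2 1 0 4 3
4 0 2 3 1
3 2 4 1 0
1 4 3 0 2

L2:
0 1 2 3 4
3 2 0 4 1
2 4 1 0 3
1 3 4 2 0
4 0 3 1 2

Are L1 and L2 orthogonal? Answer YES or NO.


Form the n² = 25 superimposed pairs (L1[i][j], L2[i][j]), row by row (rows and columns indexed from 0):
row 0: (0,0) (3,1) (1,2) (2,3) (4,4)
row 1: (2,3) (1,2) (0,0) (4,4) (3,1)
row 2: (4,2) (0,4) (2,1) (3,0) (1,3)
row 3: (3,1) (2,3) (4,4) (1,2) (0,0)
row 4: (1,4) (4,0) (3,3) (0,1) (2,2)
Orthogonality requires all 25 pairs distinct.
But the pair (2,3) repeats: cell (0,3) has L1 = 2, L2 = 3, and cell (1,0) has L1 = 2, L2 = 3.
A repeated pair means some other pair never occurs (only 15 distinct pairs out of 25), so the squares are not orthogonal.
Conclusion: NO.

NO


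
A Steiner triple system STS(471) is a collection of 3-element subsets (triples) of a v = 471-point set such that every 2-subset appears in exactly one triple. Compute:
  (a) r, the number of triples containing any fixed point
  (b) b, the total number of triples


An STS(v) is a 2-(v, 3, 1) BIBD: block size k = 3, λ = 1.
Replication: r(k − 1) = λ(v − 1) ⇒ r·2 = 471 − 1 = 470 ⇒ r = 235.
Block count: b = v(v − 1)/6 = 471·470/6 = 221370/6 = 36895.
(Check via bk = vr: 36895·3 = 110685 = 471·235 = 110685 ✓.)

r = 235, b = 36895.


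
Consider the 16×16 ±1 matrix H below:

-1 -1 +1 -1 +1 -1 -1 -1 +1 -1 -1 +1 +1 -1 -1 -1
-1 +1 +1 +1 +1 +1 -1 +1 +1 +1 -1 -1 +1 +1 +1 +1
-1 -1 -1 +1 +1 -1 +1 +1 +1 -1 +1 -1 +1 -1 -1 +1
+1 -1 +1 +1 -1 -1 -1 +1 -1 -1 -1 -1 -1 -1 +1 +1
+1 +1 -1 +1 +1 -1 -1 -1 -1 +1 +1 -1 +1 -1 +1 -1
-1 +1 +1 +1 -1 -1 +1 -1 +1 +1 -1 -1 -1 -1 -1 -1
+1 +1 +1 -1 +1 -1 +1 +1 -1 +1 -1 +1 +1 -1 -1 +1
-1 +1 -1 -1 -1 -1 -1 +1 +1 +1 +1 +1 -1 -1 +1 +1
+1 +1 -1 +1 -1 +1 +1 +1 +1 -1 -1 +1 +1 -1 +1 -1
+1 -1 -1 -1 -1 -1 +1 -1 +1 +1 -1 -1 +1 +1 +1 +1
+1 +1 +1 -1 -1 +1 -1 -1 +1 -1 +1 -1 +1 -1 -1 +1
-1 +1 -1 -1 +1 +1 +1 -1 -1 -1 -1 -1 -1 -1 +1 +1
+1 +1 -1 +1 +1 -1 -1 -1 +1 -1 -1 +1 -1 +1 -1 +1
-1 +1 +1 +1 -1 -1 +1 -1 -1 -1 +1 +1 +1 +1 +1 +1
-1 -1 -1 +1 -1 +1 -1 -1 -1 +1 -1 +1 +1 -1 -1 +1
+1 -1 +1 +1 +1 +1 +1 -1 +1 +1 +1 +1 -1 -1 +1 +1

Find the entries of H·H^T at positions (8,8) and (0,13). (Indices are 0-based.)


Row 0 of H: [-1, -1, 1, -1, 1, -1, -1, -1, 1, -1, -1, 1, 1, -1, -1, -1].
Row 8 of H: [1, 1, -1, 1, -1, 1, 1, 1, 1, -1, -1, 1, 1, -1, 1, -1].
Row 13 of H: [-1, 1, 1, 1, -1, -1, 1, -1, -1, -1, 1, 1, 1, 1, 1, 1].
(H·H^T)[8][8] = Σ_j H[8][j]·H[8][j] = (1)² + (1)² + (-1)² + (1)² + (-1)² + (1)² + (1)² + (1)² + (1)² + (-1)² + (-1)² + (1)² + (1)² + (-1)² + (1)² + (-1)² = 1 + 1 + 1 + 1 + 1 + 1 + 1 + 1 + 1 + 1 + 1 + 1 + 1 + 1 + 1 + 1 = 16.
(H·H^T)[0][13] = Σ_j H[0][j]·H[13][j] = (-1)·(-1) + (-1)·(1) + (1)·(1) + (-1)·(1) + (1)·(-1) + (-1)·(-1) + (-1)·(1) + (-1)·(-1) + (1)·(-1) + (-1)·(-1) + (-1)·(1) + (1)·(1) + (1)·(1) + (-1)·(1) + (-1)·(1) + (-1)·(1) = 1 + -1 + 1 + -1 + -1 + 1 + -1 + 1 + -1 + 1 + -1 + 1 + 1 + -1 + -1 + -1 = -2.
Rows 0 and 13 are not orthogonal (dot product = -2 ≠ 0), so H is not a Hadamard matrix.

(8,8) entry = 16; (0,13) entry = -2.


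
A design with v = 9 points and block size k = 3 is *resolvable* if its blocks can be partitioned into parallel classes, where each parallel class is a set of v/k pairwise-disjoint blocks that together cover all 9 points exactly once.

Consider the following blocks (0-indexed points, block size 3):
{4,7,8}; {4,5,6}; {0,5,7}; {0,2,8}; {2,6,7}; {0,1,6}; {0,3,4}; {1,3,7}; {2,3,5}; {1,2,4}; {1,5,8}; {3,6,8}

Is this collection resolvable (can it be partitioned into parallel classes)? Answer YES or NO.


v = 9, block size k = 3, number of blocks = 12.
For resolvability, blocks must partition into parallel classes of size v/k = 3.
Total blocks must therefore be a multiple of 3: 12 = 3·4 + 0 ⇒ divisible ✓.
Greedy packing gives 4 candidate class(es). Each should be a full parallel class (size 3, covers all 9 points).
  Class 1 (3 blocks): {4,7,8}; {0,1,6}; {2,3,5}. Points covered: [0, 1, 2, 3, 4, 5, 6, 7, 8].
  Class 2 (3 blocks): {4,5,6}; {0,2,8}; {1,3,7}. Points covered: [0, 1, 2, 3, 4, 5, 6, 7, 8].
  Class 3 (3 blocks): {0,5,7}; {1,2,4}; {3,6,8}. Points covered: [0, 1, 2, 3, 4, 5, 6, 7, 8].
  Class 4 (3 blocks): {2,6,7}; {0,3,4}; {1,5,8}. Points covered: [0, 1, 2, 3, 4, 5, 6, 7, 8].
All classes full (size 3)? YES. All classes cover every point? YES.
Resolvable? YES.

YES


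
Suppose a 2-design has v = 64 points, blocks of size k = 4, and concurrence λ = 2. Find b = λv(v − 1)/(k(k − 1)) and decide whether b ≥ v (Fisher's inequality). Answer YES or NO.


r = λ(v − 1)/(k − 1) = 2·63/3 = 42.
b = vr/k = 64·42/4 = 672.
Fisher's inequality: b ≥ v ⇔ 672 ≥ 64? YES.

YES


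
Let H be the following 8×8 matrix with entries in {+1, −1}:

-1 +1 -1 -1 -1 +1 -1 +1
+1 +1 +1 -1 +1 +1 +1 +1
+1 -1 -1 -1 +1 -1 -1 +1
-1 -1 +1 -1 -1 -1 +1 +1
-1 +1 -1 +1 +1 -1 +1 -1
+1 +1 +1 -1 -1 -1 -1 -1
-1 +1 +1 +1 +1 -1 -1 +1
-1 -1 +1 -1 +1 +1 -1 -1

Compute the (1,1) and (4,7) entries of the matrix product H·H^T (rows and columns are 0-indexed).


Row 1 of H: [1, 1, 1, -1, 1, 1, 1, 1].
Row 4 of H: [-1, 1, -1, 1, 1, -1, 1, -1].
Row 7 of H: [-1, -1, 1, -1, 1, 1, -1, -1].
(H·H^T)[1][1] = Σ_j H[1][j]·H[1][j] = (1)² + (1)² + (1)² + (-1)² + (1)² + (1)² + (1)² + (1)² = 1 + 1 + 1 + 1 + 1 + 1 + 1 + 1 = 8.
(H·H^T)[4][7] = Σ_j H[4][j]·H[7][j] = (-1)·(-1) + (1)·(-1) + (-1)·(1) + (1)·(-1) + (1)·(1) + (-1)·(1) + (1)·(-1) + (-1)·(-1) = 1 + -1 + -1 + -1 + 1 + -1 + -1 + 1 = -2.
Rows 4 and 7 are not orthogonal (dot product = -2 ≠ 0), so H is not a Hadamard matrix.

(1,1) entry = 8; (4,7) entry = -2.


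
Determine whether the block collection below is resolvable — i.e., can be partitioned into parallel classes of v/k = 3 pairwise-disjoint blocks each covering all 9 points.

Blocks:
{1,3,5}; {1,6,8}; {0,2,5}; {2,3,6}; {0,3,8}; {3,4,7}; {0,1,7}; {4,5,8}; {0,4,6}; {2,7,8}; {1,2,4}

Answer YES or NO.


v = 9, block size k = 3, number of blocks = 11.
For resolvability, blocks must partition into parallel classes of size v/k = 3.
Total blocks must therefore be a multiple of 3: 11 = 3·3 + 2 ⇒ not divisible ✗.
Resolvable? NO.

NO


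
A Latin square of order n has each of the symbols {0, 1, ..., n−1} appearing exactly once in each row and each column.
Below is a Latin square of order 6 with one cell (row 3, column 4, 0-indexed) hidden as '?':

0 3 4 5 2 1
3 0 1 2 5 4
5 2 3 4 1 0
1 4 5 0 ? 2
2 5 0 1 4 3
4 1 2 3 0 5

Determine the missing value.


Row 3 contains symbols [0, 1, 2, 4, 5] — missing [3].
Column 4 contains symbols [0, 1, 2, 4, 5] — missing [3].
The missing symbol must appear in both missing sets; intersection = [3].
Therefore the hidden value is 3.

Missing value = 3.


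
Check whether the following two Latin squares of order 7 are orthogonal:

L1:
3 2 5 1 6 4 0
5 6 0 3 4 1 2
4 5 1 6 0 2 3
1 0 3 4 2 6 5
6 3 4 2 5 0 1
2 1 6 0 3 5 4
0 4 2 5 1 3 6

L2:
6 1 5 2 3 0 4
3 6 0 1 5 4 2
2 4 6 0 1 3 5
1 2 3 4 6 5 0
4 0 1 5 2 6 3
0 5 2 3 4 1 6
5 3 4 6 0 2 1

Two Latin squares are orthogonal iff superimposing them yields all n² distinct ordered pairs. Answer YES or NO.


Form the n² = 49 superimposed pairs (L1[i][j], L2[i][j]), row by row (rows and columns indexed from 0):
row 0: (3,6) (2,1) (5,5) (1,2) (6,3) (4,0) (0,4)
row 1: (5,3) (6,6) (0,0) (3,1) (4,5) (1,4) (2,2)
row 2: (4,2) (5,4) (1,6) (6,0) (0,1) (2,3) (3,5)
row 3: (1,1) (0,2) (3,3) (4,4) (2,6) (6,5) (5,0)
row 4: (6,4) (3,0) (4,1) (2,5) (5,2) (0,6) (1,3)
row 5: (2,0) (1,5) (6,2) (0,3) (3,4) (5,1) (4,6)
row 6: (0,5) (4,3) (2,4) (5,6) (1,0) (3,2) (6,1)
Orthogonality requires all 49 pairs distinct.
Check by first coordinate: for each symbol s of L1, list the L2 entries in the n cells where L1 = s; they must all differ.
  L1 = 0: L2 entries (in reading order) 4, 0, 1, 2, 6, 3, 5 — all 7 distinct ✓
  L1 = 1: L2 entries (in reading order) 2, 4, 6, 1, 3, 5, 0 — all 7 distinct ✓
  L1 = 2: L2 entries (in reading order) 1, 2, 3, 6, 5, 0, 4 — all 7 distinct ✓
  L1 = 3: L2 entries (in reading order) 6, 1, 5, 3, 0, 4, 2 — all 7 distinct ✓
  L1 = 4: L2 entries (in reading order) 0, 5, 2, 4, 1, 6, 3 — all 7 distinct ✓
  L1 = 5: L2 entries (in reading order) 5, 3, 4, 0, 2, 1, 6 — all 7 distinct ✓
  L1 = 6: L2 entries (in reading order) 3, 6, 0, 5, 4, 2, 1 — all 7 distinct ✓
Every symbol of L1 meets every symbol of L2 exactly once, so all 49 pairs are distinct (49 of 49).
Conclusion: YES.

YES
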